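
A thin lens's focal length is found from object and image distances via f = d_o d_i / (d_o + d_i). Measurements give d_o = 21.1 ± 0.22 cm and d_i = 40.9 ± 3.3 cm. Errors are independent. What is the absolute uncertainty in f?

0.394 cm

∂f/∂d_o = (d_i/(d_o+d_i))² = 0.435;  ∂f/∂d_i = (d_o/(d_o+d_i))² = 0.116
δf = √((∂f/∂d_o · δd_o)² + (∂f/∂d_i · δd_i)²) = √(0.00917 + 0.146) = 0.394 cm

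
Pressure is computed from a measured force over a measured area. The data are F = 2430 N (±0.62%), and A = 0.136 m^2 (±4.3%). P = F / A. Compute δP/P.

For a monomial P ∝ F, A^-1, fractional errors add in quadrature:
  (1·δF/F)² = (1×0.00620)² = 3.84e-05;  (-1·δA/A)² = (-1×0.0430)² = 0.00185
δP/P = √(0.00189) = 0.0434

0.0434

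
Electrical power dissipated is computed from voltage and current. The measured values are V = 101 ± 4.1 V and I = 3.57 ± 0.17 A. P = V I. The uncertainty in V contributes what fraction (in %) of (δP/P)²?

(δP/P)² = (1·δV/V)² + (1·δI/I)²
  V term: (1×0.0406)² = 0.00165
  I term: (1×0.0476)² = 0.00227
Total = 0.00392. Share from V = 0.00165/0.00392 = 0.421.

42.1%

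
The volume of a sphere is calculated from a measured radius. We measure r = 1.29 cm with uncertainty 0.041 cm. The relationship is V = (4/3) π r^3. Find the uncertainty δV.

Relative error in a monomial: (δV/V)² = Σ (nᵢ · δxᵢ/xᵢ)².
  (3·δr/r)² = (3×0.0318)² = 0.00909
δV/V = √(0.00909) = 0.0953
V = 8.99 cm^3, so δV = 0.0953 × 8.99 = 0.857 cm^3.

0.857 cm^3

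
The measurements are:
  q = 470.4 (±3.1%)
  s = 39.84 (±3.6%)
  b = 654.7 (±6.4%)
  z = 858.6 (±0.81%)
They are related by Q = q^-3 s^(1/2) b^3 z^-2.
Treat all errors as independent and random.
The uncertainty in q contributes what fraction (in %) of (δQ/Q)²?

(δQ/Q)² = (-3·δq/q)² + (½·δs/s)² + (3·δb/b)² + (-2·δz/z)²
  q term: (-3×0.0310)² = 0.00865
  s term: (0.5×0.0360)² = 0.000324
  b term: (3×0.0640)² = 0.0369
  z term: (-2×0.00810)² = 0.000262
Total = 0.0461. Share from q = 0.00865/0.0461 = 0.188.

18.8%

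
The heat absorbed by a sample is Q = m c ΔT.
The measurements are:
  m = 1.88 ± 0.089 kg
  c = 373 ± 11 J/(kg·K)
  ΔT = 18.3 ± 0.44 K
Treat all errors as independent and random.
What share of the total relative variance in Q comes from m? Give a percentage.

60.8%

(δQ/Q)² = (1·δm/m)² + (1·δc/c)² + (1·δΔT/ΔT)²
  m term: (1×0.0473)² = 0.00224
  c term: (1×0.0295)² = 0.000870
  ΔT term: (1×0.0240)² = 0.000578
Total = 0.00369. Share from m = 0.00224/0.00369 = 0.608.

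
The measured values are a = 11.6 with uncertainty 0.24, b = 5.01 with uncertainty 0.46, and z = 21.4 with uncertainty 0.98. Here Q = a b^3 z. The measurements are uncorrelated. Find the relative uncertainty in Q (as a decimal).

0.280

For a monomial Q ∝ a, b^3, z, fractional errors add in quadrature:
  (1·δa/a)² = (1×0.0207)² = 0.000428;  (3·δb/b)² = (3×0.0918)² = 0.0759;  (1·δz/z)² = (1×0.0458)² = 0.00210
δQ/Q = √(0.0784) = 0.280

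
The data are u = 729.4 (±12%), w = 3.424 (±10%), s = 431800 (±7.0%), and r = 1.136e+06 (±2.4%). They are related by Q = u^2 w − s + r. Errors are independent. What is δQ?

Let p = u^2·w = 1.822e+06. δp/p = √((2·δu/u)² + (1·δw/w)²) = √(0.0576 + 0.0100) = 0.260, so δp = 4.74e+05.
Q = p − s + r: δQ = √(δp² + δs² + δr²) = √(2.24e+11 + 9.14e+08 + 7.43e+08) = 4.75e+05

4.75e+05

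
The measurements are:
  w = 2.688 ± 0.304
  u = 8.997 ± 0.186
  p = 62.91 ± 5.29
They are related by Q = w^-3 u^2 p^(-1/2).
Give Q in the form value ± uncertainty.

0.5255 ± 0.181

Products/powers → add relative errors in quadrature, weighted by exponent:
  (-3·δw/w)² = (-3×0.113)² = 0.115;  (2·δu/u)² = (2×0.0207)² = 0.00171;  (−½·δp/p)² = (-0.5×0.0841)² = 0.00177
δQ/Q = √(0.119) = 0.344
Q = 0.5255, so δQ = 0.344 × 0.5255 = 0.181.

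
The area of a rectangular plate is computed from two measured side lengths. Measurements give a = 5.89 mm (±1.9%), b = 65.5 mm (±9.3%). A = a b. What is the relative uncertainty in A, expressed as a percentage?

Since A is a product/quotient, work with relative uncertainties:
  (1·δa/a)² = (1×0.0190)² = 0.000361;  (1·δb/b)² = (1×0.0930)² = 0.00865
δA/A = √(0.00901) = 0.0949

9.49%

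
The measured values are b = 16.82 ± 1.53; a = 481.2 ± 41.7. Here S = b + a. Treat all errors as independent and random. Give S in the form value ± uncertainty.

S is a linear combination, so absolute uncertainties add in quadrature:
  (δb)² = 2.34;  (δa)² = 1740
δS = √(1740) = 41.7
S = 498.0.

498.0 ± 41.7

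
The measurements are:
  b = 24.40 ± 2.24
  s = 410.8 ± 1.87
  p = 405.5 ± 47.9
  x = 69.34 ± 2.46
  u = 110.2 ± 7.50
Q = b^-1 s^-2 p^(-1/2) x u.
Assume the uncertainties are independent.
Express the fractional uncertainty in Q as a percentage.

13.4%

Products/powers → add relative errors in quadrature, weighted by exponent:
  (-1·δb/b)² = (-1×0.0918)² = 0.00843;  (-2·δs/s)² = (-2×0.00455)² = 8.29e-05;  (−½·δp/p)² = (-0.5×0.118)² = 0.00349;  (1·δx/x)² = (1×0.0355)² = 0.00126;  (1·δu/u)² = (1×0.0681)² = 0.00463
δQ/Q = √(0.0179) = 0.134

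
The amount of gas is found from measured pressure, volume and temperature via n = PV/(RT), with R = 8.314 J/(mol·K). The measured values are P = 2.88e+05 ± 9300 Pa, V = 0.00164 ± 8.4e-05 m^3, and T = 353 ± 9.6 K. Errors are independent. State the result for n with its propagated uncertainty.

Products/powers → add relative errors in quadrature, weighted by exponent:
  (1·δP/P)² = (1×0.0323)² = 0.00104;  (1·δV/V)² = (1×0.0512)² = 0.00262;  (-1·δT/T)² = (-1×0.0272)² = 0.000740
δn/n = √(0.00441) = 0.0664
n = 0.161 mol, so δn = 0.0664 × 0.161 = 0.0107 mol.

0.161 ± 0.0107 mol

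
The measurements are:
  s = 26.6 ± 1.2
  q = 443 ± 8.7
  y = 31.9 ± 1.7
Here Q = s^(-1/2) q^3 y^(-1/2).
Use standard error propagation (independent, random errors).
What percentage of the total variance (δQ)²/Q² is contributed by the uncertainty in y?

(δQ/Q)² = (−½·δs/s)² + (3·δq/q)² + (−½·δy/y)²
  s term: (-0.5×0.0451)² = 0.000509
  q term: (3×0.0196)² = 0.00347
  y term: (-0.5×0.0533)² = 0.000710
Total = 0.00469. Share from y = 0.000710/0.00469 = 0.151.

15.1%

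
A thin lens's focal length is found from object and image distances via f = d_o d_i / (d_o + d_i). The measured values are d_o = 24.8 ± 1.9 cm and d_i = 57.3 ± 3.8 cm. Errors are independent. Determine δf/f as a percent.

5.71%

∂f/∂d_o = (d_i/(d_o+d_i))² = 0.487;  ∂f/∂d_i = (d_o/(d_o+d_i))² = 0.0912
δf = √((∂f/∂d_o · δd_o)² + (∂f/∂d_i · δd_i)²) = √(0.857 + 0.120) = 0.988 cm
f = 17.3 cm, so δf/f = 0.988/17.3 = 0.0571.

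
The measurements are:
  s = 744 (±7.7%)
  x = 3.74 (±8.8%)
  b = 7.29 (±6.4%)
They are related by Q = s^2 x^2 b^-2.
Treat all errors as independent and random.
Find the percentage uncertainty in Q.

26.7%

Q is a product of powers, so relative uncertainties combine in quadrature:
  (2·δs/s)² = (2×0.0770)² = 0.0237;  (2·δx/x)² = (2×0.0880)² = 0.0310;  (-2·δb/b)² = (-2×0.0640)² = 0.0164
δQ/Q = √(0.0711) = 0.267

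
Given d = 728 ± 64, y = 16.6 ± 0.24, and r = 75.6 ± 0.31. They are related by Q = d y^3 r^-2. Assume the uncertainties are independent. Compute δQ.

57.3

For a monomial Q ∝ d, y^3, r^-2, fractional errors add in quadrature:
  (1·δd/d)² = (1×0.0879)² = 0.00773;  (3·δy/y)² = (3×0.0145)² = 0.00188;  (-2·δr/r)² = (-2×0.00410)² = 6.73e-05
δQ/Q = √(0.00968) = 0.0984
Q = 583, so δQ = 0.0984 × 583 = 57.3.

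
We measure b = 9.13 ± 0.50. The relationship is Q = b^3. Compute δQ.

Each factor contributes (exponent × relative error)² to (δQ/Q)²:
  (3·δb/b)² = (3×0.0548)² = 0.0270
δQ/Q = √(0.0270) = 0.164
Q = 761, so δQ = 0.164 × 761 = 125.

125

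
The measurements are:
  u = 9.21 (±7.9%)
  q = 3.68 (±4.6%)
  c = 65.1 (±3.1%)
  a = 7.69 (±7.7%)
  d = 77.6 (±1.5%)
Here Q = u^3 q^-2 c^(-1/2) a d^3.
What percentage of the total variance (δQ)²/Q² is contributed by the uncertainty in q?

11.6%

(δQ/Q)² = (3·δu/u)² + (-2·δq/q)² + (−½·δc/c)² + (1·δa/a)² + (3·δd/d)²
  u term: (3×0.0790)² = 0.0562
  q term: (-2×0.0460)² = 0.00846
  c term: (-0.5×0.0310)² = 0.000240
  a term: (1×0.0770)² = 0.00593
  d term: (3×0.0150)² = 0.00202
Total = 0.0728. Share from q = 0.00846/0.0728 = 0.116.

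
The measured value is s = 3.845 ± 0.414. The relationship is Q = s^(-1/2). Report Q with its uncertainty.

0.5100 ± 0.0275

Q ∝ s^(-1/2), so δQ/Q = |−½| · δs/s = 0.5 × 0.108 = 0.0538.
Q = 0.5100, so δQ = 0.0538 × 0.5100 = 0.0275.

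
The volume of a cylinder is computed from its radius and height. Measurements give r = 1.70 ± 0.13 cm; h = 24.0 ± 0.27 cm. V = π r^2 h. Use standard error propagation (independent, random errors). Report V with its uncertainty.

Relative error in a monomial: (δV/V)² = Σ (nᵢ · δxᵢ/xᵢ)².
  (2·δr/r)² = (2×0.0765)² = 0.0234;  (1·δh/h)² = (1×0.0113)² = 0.000127
δV/V = √(0.0235) = 0.153
V = 218 cm^3, so δV = 0.153 × 218 = 33.4 cm^3.

218 ± 33.4 cm^3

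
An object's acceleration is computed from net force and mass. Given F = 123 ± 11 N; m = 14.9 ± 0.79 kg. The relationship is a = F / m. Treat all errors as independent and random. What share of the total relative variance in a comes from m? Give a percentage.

(δa/a)² = (1·δF/F)² + (-1·δm/m)²
  F term: (1×0.0894)² = 0.00800
  m term: (-1×0.0530)² = 0.00281
Total = 0.0108. Share from m = 0.00281/0.0108 = 0.260.

26.0%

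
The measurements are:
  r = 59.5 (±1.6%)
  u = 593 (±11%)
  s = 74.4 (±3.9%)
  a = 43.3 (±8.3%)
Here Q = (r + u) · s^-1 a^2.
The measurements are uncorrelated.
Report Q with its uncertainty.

16400 ± 3250

Let w = r + u = 652. δw = √(δr² + δu²) = √(0.906 + 4250) = 65.2, so δw/w = 0.1000.
Q is then a monomial in w, s, a:
δQ/Q = √((δw/w)² + (-1·δs/s)² + (2·δa/a)²) = √(0.01000 + 0.00152 + 0.0276) = 0.198
Q = 16400, so δQ = 0.198 × 16400 = 3250.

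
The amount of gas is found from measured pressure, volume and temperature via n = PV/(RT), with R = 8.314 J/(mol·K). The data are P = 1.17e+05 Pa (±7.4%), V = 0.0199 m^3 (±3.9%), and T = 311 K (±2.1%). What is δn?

Relative error in a monomial: (δn/n)² = Σ (nᵢ · δxᵢ/xᵢ)².
  (1·δP/P)² = (1×0.0740)² = 0.00548;  (1·δV/V)² = (1×0.0390)² = 0.00152;  (-1·δT/T)² = (-1×0.0210)² = 0.000441
δn/n = √(0.00744) = 0.0862
n = 0.900 mol, so δn = 0.0862 × 0.900 = 0.0777 mol.

0.0777 mol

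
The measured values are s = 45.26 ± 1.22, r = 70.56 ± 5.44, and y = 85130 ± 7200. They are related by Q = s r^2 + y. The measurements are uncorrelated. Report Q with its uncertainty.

Let p = s·r^2 = 225300. δp/p = √((1·δs/s)² + (2·δr/r)²) = √(0.000727 + 0.0238) = 0.157, so δp = 35300.
Q = p + y: δQ = √(δp² + δy²) = √(1.24e+09 + 5.18e+07) = 36000
Q = 310500.

310500 ± 36000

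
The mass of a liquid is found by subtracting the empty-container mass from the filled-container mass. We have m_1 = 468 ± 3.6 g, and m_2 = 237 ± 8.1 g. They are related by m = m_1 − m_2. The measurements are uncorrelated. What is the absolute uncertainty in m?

For a sum/difference, combine absolute errors in quadrature:
  (δm_1)² = 13.0;  (δm_2)² = 65.6
δm = √(78.6) = 8.86 g

8.86 g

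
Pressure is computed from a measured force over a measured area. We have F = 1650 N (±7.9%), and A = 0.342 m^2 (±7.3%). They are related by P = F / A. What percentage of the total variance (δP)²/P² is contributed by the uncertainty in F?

53.9%

(δP/P)² = (1·δF/F)² + (-1·δA/A)²
  F term: (1×0.0790)² = 0.00624
  A term: (-1×0.0730)² = 0.00533
Total = 0.0116. Share from F = 0.00624/0.0116 = 0.539.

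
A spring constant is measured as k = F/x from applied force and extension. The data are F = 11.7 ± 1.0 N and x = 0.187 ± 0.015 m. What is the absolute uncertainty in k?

7.33 N/m

For a monomial k ∝ F, x^-1, fractional errors add in quadrature:
  (1·δF/F)² = (1×0.0855)² = 0.00731;  (-1·δx/x)² = (-1×0.0802)² = 0.00643
δk/k = √(0.0137) = 0.117
k = 62.6 N/m, so δk = 0.117 × 62.6 = 7.33 N/m.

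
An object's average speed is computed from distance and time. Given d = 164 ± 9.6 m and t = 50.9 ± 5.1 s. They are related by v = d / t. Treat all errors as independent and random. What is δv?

0.374 m/s

Relative error in a monomial: (δv/v)² = Σ (nᵢ · δxᵢ/xᵢ)².
  (1·δd/d)² = (1×0.0585)² = 0.00343;  (-1·δt/t)² = (-1×0.100)² = 0.0100
δv/v = √(0.0135) = 0.116
v = 3.22 m/s, so δv = 0.116 × 3.22 = 0.374 m/s.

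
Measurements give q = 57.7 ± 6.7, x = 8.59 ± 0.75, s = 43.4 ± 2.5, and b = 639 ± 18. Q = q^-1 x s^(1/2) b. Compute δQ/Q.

Products/powers → add relative errors in quadrature, weighted by exponent:
  (-1·δq/q)² = (-1×0.116)² = 0.0135;  (1·δx/x)² = (1×0.0873)² = 0.00762;  (½·δs/s)² = (0.5×0.0576)² = 0.000830;  (1·δb/b)² = (1×0.0282)² = 0.000793
δQ/Q = √(0.0227) = 0.151

0.151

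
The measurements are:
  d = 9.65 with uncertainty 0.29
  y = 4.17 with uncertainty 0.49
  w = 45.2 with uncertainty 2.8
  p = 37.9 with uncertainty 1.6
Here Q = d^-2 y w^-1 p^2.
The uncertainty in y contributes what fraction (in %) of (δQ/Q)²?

(δQ/Q)² = (-2·δd/d)² + (1·δy/y)² + (-1·δw/w)² + (2·δp/p)²
  d term: (-2×0.0301)² = 0.00361
  y term: (1×0.118)² = 0.0138
  w term: (-1×0.0619)² = 0.00384
  p term: (2×0.0422)² = 0.00713
Total = 0.0284. Share from y = 0.0138/0.0284 = 0.486.

48.6%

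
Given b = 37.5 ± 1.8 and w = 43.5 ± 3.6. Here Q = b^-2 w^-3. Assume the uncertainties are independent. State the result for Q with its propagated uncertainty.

For a monomial Q ∝ b^-2, w^-3, fractional errors add in quadrature:
  (-2·δb/b)² = (-2×0.0480)² = 0.00922;  (-3·δw/w)² = (-3×0.0828)² = 0.0616
δQ/Q = √(0.0709) = 0.266
Q = 8.64e-09, so δQ = 0.266 × 8.64e-09 = 2.3e-09.

(8.64 ± 2.30) × 10^-9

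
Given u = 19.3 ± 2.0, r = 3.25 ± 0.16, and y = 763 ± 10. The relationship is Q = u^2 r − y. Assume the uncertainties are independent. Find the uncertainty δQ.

258

Let p = u^2·r = 1210. δp/p = √((2·δu/u)² + (1·δr/r)²) = √(0.0430 + 0.00242) = 0.213, so δp = 258.
Q = p − y: δQ = √(δp² + δy²) = √(66500 + 100) = 258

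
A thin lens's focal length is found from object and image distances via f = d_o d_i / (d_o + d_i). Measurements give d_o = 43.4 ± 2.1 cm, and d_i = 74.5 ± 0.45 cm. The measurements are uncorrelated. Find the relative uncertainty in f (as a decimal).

0.0307

∂f/∂d_o = (d_i/(d_o+d_i))² = 0.399;  ∂f/∂d_i = (d_o/(d_o+d_i))² = 0.136
δf = √((∂f/∂d_o · δd_o)² + (∂f/∂d_i · δd_i)²) = √(0.703 + 0.00372) = 0.841 cm
f = 27.4 cm, so δf/f = 0.841/27.4 = 0.0307.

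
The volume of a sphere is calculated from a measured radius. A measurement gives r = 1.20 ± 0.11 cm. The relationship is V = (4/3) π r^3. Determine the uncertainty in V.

V is a product of powers, so relative uncertainties combine in quadrature:
  (3·δr/r)² = (3×0.0917)² = 0.0756
δV/V = √(0.0756) = 0.275
V = 7.24 cm^3, so δV = 0.275 × 7.24 = 1.99 cm^3.

1.99 cm^3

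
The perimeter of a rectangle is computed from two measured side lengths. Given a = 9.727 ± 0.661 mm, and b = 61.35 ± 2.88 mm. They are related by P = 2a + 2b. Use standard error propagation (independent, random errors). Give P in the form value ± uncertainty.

142.2 ± 5.91 mm

P is a linear combination, so absolute uncertainties add in quadrature:
  (2·δa)² = 1.75;  (2·δb)² = 33.2
δP = √(34.9) = 5.91 mm
P = 142.2 mm.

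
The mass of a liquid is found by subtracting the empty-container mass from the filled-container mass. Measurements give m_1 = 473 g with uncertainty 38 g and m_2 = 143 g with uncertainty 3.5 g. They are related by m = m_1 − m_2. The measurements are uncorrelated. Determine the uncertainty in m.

38.2 g

Sums and differences: (δm)² = Σ (cᵢ δxᵢ)².
  (δm_1)² = 1440;  (δm_2)² = 12.2
δm = √(1460) = 38.2 g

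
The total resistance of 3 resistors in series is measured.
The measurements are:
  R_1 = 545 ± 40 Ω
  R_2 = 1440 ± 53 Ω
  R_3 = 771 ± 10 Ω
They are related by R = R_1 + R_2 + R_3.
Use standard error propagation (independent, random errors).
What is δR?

67.1 Ω

Sums and differences: (δR)² = Σ (cᵢ δxᵢ)².
  (δR_1)² = 1600;  (δR_2)² = 2810;  (δR_3)² = 100
δR = √(4510) = 67.1 Ω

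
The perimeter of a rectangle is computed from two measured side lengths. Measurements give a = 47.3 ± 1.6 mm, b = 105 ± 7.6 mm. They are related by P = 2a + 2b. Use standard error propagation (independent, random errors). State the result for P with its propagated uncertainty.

P is a linear combination, so absolute uncertainties add in quadrature:
  (2·δa)² = 10.2;  (2·δb)² = 231
δP = √(241) = 15.5 mm
P = 305 mm.

305 ± 15.5 mm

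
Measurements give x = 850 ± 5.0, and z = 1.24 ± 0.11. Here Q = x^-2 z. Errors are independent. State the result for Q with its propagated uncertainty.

(1.72 ± 0.154) × 10^-6

Q is a product of powers, so relative uncertainties combine in quadrature:
  (-2·δx/x)² = (-2×0.00588)² = 0.000138;  (1·δz/z)² = (1×0.0887)² = 0.00787
δQ/Q = √(0.00801) = 0.0895
Q = 1.72e-06, so δQ = 0.0895 × 1.72e-06 = 1.54e-07.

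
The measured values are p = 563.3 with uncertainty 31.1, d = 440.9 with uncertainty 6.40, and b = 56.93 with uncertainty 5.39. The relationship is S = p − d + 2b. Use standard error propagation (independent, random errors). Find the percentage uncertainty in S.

For a sum/difference, combine absolute errors in quadrature:
  (δp)² = 967;  (δd)² = 41.0;  (2·δb)² = 116
δS = √(1120) = 33.5
S = 236.3, so δS/S = 33.5/236.3 = 0.142.

14.2%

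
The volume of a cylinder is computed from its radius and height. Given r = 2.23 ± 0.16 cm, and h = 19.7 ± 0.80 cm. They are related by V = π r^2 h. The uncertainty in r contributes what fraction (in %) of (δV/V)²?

92.6%

(δV/V)² = (2·δr/r)² + (1·δh/h)²
  r term: (2×0.0717)² = 0.0206
  h term: (1×0.0406)² = 0.00165
Total = 0.0222. Share from r = 0.0206/0.0222 = 0.926.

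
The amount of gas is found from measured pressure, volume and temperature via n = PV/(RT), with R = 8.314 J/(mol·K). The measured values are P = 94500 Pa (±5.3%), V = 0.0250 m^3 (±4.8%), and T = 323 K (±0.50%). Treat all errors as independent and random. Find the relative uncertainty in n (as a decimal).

Each factor contributes (exponent × relative error)² to (δn/n)²:
  (1·δP/P)² = (1×0.0530)² = 0.00281;  (1·δV/V)² = (1×0.0480)² = 0.00230;  (-1·δT/T)² = (-1×0.00500)² = 2.5e-05
δn/n = √(0.00514) = 0.0717

0.0717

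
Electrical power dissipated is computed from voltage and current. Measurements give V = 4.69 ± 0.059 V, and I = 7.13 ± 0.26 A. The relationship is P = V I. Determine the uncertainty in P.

1.29 W

Relative error in a monomial: (δP/P)² = Σ (nᵢ · δxᵢ/xᵢ)².
  (1·δV/V)² = (1×0.0126)² = 0.000158;  (1·δI/I)² = (1×0.0365)² = 0.00133
δP/P = √(0.00149) = 0.0386
P = 33.4 W, so δP = 0.0386 × 33.4 = 1.29 W.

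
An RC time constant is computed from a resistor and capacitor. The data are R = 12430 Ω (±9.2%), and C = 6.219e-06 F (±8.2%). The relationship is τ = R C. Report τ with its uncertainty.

0.07730 ± 0.00953 s

For a monomial τ ∝ R, C, fractional errors add in quadrature:
  (1·δR/R)² = (1×0.0920)² = 0.00846;  (1·δC/C)² = (1×0.0820)² = 0.00672
δτ/τ = √(0.0152) = 0.123
τ = 0.07730 s, so δτ = 0.123 × 0.07730 = 0.00953 s.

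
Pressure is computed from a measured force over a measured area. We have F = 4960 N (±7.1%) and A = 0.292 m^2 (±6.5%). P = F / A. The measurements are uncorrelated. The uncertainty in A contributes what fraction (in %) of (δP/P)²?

(δP/P)² = (1·δF/F)² + (-1·δA/A)²
  F term: (1×0.0710)² = 0.00504
  A term: (-1×0.0650)² = 0.00423
Total = 0.00927. Share from A = 0.00423/0.00927 = 0.456.

45.6%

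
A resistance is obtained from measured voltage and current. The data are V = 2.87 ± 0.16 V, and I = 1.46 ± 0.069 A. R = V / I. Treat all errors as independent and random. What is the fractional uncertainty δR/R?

R is a product of powers, so relative uncertainties combine in quadrature:
  (1·δV/V)² = (1×0.0557)² = 0.00311;  (-1·δI/I)² = (-1×0.0473)² = 0.00223
δR/R = √(0.00534) = 0.0731

0.0731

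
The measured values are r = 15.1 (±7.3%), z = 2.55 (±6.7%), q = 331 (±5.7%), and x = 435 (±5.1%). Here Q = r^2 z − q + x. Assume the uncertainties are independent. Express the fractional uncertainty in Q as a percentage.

Let p = r^2·z = 581. δp/p = √((2·δr/r)² + (1·δz/z)²) = √(0.0213 + 0.00449) = 0.161, so δp = 93.4.
Q = p − q + x: δQ = √(δp² + δq² + δx²) = √(8720 + 356 + 492) = 97.8
Q = 685, so δQ/Q = 97.8/685 = 0.143.

14.3%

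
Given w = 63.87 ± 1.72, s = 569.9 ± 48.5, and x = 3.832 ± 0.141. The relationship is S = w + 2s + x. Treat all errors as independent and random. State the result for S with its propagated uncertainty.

1208 ± 97.0

Each term contributes (cᵢ δxᵢ)² to (δS)²:
  (δw)² = 2.96;  (2·δs)² = 9410;  (δx)² = 0.0199
δS = √(9410) = 97.0
S = 1208.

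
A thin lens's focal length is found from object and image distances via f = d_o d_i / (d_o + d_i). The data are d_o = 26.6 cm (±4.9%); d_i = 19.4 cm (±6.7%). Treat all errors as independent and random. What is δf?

0.493 cm

∂f/∂d_o = (d_i/(d_o+d_i))² = 0.178;  ∂f/∂d_i = (d_o/(d_o+d_i))² = 0.334
δf = √((∂f/∂d_o · δd_o)² + (∂f/∂d_i · δd_i)²) = √(0.0537 + 0.189) = 0.493 cm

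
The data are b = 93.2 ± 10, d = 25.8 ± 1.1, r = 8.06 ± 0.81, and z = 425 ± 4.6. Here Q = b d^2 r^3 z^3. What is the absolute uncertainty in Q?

Products/powers → add relative errors in quadrature, weighted by exponent:
  (1·δb/b)² = (1×0.107)² = 0.0115;  (2·δd/d)² = (2×0.0426)² = 0.00727;  (3·δr/r)² = (3×0.100)² = 0.0909;  (3·δz/z)² = (3×0.0108)² = 0.00105
δQ/Q = √(0.111) = 0.333
Q = 2.49e+15, so δQ = 0.333 × 2.49e+15 = 8.3e+14.

8.3e+14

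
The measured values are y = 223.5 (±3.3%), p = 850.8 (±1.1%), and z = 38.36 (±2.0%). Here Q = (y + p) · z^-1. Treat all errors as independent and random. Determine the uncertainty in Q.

0.640

Let u = y + p = 1074. δu = √(δy² + δp²) = √(54.4 + 87.6) = 11.9, so δu/u = 0.0111.
Q is then a monomial in u, z:
δQ/Q = √((δu/u)² + (-1·δz/z)²) = √(0.000123 + 0.000400) = 0.0229
Q = 28.01, so δQ = 0.0229 × 28.01 = 0.640.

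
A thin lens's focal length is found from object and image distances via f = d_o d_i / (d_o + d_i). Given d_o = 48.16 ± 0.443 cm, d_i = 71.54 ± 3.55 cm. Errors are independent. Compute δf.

0.596 cm

∂f/∂d_o = (d_i/(d_o+d_i))² = 0.357;  ∂f/∂d_i = (d_o/(d_o+d_i))² = 0.162
δf = √((∂f/∂d_o · δd_o)² + (∂f/∂d_i · δd_i)²) = √(0.0250 + 0.330) = 0.596 cm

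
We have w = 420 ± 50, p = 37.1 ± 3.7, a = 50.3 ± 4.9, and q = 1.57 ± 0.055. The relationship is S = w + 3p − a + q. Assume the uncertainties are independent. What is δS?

Sums and differences: (δS)² = Σ (cᵢ δxᵢ)².
  (δw)² = 2500;  (3·δp)² = 123;  (δa)² = 24.0;  (δq)² = 0.00302
δS = √(2650) = 51.5

51.5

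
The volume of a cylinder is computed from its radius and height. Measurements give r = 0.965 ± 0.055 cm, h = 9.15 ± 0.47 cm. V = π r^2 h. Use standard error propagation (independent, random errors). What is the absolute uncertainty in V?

For a monomial V ∝ r^2, h, fractional errors add in quadrature:
  (2·δr/r)² = (2×0.0570)² = 0.0130;  (1·δh/h)² = (1×0.0514)² = 0.00264
δV/V = √(0.0156) = 0.125
V = 26.8 cm^3, so δV = 0.125 × 26.8 = 3.35 cm^3.

3.35 cm^3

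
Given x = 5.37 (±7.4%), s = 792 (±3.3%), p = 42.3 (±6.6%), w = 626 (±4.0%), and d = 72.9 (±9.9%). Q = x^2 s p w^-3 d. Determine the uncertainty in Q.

0.0652

For a monomial Q ∝ x^2, s, p, w^-3, d, fractional errors add in quadrature:
  (2·δx/x)² = (2×0.0740)² = 0.0219;  (1·δs/s)² = (1×0.0330)² = 0.00109;  (1·δp/p)² = (1×0.0660)² = 0.00436;  (-3·δw/w)² = (-3×0.0400)² = 0.0144;  (1·δd/d)² = (1×0.0990)² = 0.00980
δQ/Q = √(0.0516) = 0.227
Q = 0.287, so δQ = 0.227 × 0.287 = 0.0652.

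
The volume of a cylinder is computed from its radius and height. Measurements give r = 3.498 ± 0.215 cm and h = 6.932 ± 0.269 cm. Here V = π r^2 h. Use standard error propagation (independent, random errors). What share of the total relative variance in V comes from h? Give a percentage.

(δV/V)² = (2·δr/r)² + (1·δh/h)²
  r term: (2×0.0615)² = 0.0151
  h term: (1×0.0388)² = 0.00151
Total = 0.0166. Share from h = 0.00151/0.0166 = 0.0906.

9.06%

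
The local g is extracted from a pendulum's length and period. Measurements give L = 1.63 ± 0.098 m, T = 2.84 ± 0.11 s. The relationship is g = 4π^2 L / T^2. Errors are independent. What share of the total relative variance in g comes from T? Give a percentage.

(δg/g)² = (1·δL/L)² + (-2·δT/T)²
  L term: (1×0.0601)² = 0.00361
  T term: (-2×0.0387)² = 0.00600
Total = 0.00962. Share from T = 0.00600/0.00962 = 0.624.

62.4%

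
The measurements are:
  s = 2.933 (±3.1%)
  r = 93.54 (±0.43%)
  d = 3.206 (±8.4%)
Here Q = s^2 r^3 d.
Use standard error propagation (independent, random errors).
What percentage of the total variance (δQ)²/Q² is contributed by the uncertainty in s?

(δQ/Q)² = (2·δs/s)² + (3·δr/r)² + (1·δd/d)²
  s term: (2×0.0310)² = 0.00384
  r term: (3×0.00430)² = 0.000166
  d term: (1×0.0840)² = 0.00706
Total = 0.0111. Share from s = 0.00384/0.0111 = 0.347.

34.7%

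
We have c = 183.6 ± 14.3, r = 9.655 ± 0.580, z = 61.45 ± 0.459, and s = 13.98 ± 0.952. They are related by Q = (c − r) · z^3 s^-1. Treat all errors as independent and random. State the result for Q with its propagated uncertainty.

(2.887 ± 0.315) × 10^6

Let u = c − r = 173.9. δu = √(δc² + δr²) = √(204 + 0.336) = 14.3, so δu/u = 0.0823.
Q is then a monomial in u, z, s:
δQ/Q = √((δu/u)² + (3·δz/z)² + (-1·δs/s)²) = √(0.00677 + 0.000502 + 0.00464) = 0.109
Q = 2.887e+06, so δQ = 0.109 × 2.887e+06 = 3.15e+05.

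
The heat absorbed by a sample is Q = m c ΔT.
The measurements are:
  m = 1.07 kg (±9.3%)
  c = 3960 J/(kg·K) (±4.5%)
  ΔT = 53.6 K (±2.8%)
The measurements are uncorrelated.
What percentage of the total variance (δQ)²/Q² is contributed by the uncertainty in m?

(δQ/Q)² = (1·δm/m)² + (1·δc/c)² + (1·δΔT/ΔT)²
  m term: (1×0.0930)² = 0.00865
  c term: (1×0.0450)² = 0.00202
  ΔT term: (1×0.0280)² = 0.000784
Total = 0.0115. Share from m = 0.00865/0.0115 = 0.755.

75.5%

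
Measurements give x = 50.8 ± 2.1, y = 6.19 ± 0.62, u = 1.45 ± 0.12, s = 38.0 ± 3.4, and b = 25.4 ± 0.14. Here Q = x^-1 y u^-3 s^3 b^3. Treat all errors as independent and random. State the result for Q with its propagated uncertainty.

(3.59 ± 1.37) × 10^7

Q is a product of powers, so relative uncertainties combine in quadrature:
  (-1·δx/x)² = (-1×0.0413)² = 0.00171;  (1·δy/y)² = (1×0.100)² = 0.0100;  (-3·δu/u)² = (-3×0.0828)² = 0.0616;  (3·δs/s)² = (3×0.0895)² = 0.0720;  (3·δb/b)² = (3×0.00551)² = 0.000273
δQ/Q = √(0.146) = 0.382
Q = 3.59e+07, so δQ = 0.382 × 3.59e+07 = 1.37e+07.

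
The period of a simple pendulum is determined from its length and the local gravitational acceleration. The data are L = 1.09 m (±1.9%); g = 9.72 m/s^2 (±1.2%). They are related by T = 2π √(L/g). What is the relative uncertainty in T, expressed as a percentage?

1.12%

For a monomial T ∝ L^(1/2), g^(-1/2), fractional errors add in quadrature:
  (½·δL/L)² = (0.5×0.0190)² = 9.02e-05;  (−½·δg/g)² = (-0.5×0.0120)² = 3.6e-05
δT/T = √(0.000126) = 0.0112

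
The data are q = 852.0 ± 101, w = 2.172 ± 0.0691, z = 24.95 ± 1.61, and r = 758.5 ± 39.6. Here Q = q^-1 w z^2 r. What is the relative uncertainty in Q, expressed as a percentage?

For a monomial Q ∝ q^-1, w, z^2, r, fractional errors add in quadrature:
  (-1·δq/q)² = (-1×0.119)² = 0.0141;  (1·δw/w)² = (1×0.0318)² = 0.00101;  (2·δz/z)² = (2×0.0645)² = 0.0167;  (1·δr/r)² = (1×0.0522)² = 0.00273
δQ/Q = √(0.0344) = 0.186

18.6%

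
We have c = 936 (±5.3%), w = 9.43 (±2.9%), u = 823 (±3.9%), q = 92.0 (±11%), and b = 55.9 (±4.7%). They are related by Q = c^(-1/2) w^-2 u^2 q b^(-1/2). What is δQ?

463

Each factor contributes (exponent × relative error)² to (δQ/Q)²:
  (−½·δc/c)² = (-0.5×0.0530)² = 0.000702;  (-2·δw/w)² = (-2×0.0290)² = 0.00336;  (2·δu/u)² = (2×0.0390)² = 0.00608;  (1·δq/q)² = (1×0.110)² = 0.0121;  (−½·δb/b)² = (-0.5×0.0470)² = 0.000552
δQ/Q = √(0.0228) = 0.151
Q = 3060, so δQ = 0.151 × 3060 = 463.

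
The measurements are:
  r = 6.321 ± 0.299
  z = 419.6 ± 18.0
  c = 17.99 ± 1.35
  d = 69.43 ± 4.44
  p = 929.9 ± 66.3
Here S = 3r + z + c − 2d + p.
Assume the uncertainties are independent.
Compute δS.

For a sum/difference, combine absolute errors in quadrature:
  (3·δr)² = 0.805;  (δz)² = 324;  (δc)² = 1.82;  (2·δd)² = 78.9;  (δp)² = 4400
δS = √(4800) = 69.3

69.3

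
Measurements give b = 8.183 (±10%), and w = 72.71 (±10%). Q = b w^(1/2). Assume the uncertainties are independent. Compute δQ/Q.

0.112

Products/powers → add relative errors in quadrature, weighted by exponent:
  (1·δb/b)² = (1×0.100)² = 0.0100;  (½·δw/w)² = (0.5×0.100)² = 0.00250
δQ/Q = √(0.0125) = 0.112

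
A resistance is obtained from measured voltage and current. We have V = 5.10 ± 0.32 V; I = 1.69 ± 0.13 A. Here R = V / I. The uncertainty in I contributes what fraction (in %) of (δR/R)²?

(δR/R)² = (1·δV/V)² + (-1·δI/I)²
  V term: (1×0.0627)² = 0.00394
  I term: (-1×0.0769)² = 0.00592
Total = 0.00985. Share from I = 0.00592/0.00985 = 0.600.

60.0%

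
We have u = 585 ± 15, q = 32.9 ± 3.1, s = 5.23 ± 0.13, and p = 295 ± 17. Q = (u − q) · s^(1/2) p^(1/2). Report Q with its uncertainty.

21700 ± 908

Let w = u − q = 552. δw = √(δu² + δq²) = √(225 + 9.61) = 15.3, so δw/w = 0.0277.
Q is then a monomial in w, s, p:
δQ/Q = √((δw/w)² + (½·δs/s)² + (½·δp/p)²) = √(0.000770 + 0.000154 + 0.000830) = 0.0419
Q = 21700, so δQ = 0.0419 × 21700 = 908.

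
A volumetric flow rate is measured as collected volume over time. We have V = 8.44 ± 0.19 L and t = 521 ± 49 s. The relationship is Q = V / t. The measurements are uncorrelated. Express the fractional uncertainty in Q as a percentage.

For a monomial Q ∝ V, t^-1, fractional errors add in quadrature:
  (1·δV/V)² = (1×0.0225)² = 0.000507;  (-1·δt/t)² = (-1×0.0940)² = 0.00885
δQ/Q = √(0.00935) = 0.0967

9.67%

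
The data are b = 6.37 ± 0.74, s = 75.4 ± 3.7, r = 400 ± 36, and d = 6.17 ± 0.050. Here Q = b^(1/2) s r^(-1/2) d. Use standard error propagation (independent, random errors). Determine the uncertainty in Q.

5.21

For a monomial Q ∝ b^(1/2), s, r^(-1/2), d, fractional errors add in quadrature:
  (½·δb/b)² = (0.5×0.116)² = 0.00337;  (1·δs/s)² = (1×0.0491)² = 0.00241;  (−½·δr/r)² = (-0.5×0.0900)² = 0.00202;  (1·δd/d)² = (1×0.00810)² = 6.57e-05
δQ/Q = √(0.00787) = 0.0887
Q = 58.7, so δQ = 0.0887 × 58.7 = 5.21.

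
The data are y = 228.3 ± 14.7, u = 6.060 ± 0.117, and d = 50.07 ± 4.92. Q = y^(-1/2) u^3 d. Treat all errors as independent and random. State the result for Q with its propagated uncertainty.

Each factor contributes (exponent × relative error)² to (δQ/Q)²:
  (−½·δy/y)² = (-0.5×0.0644)² = 0.00104;  (3·δu/u)² = (3×0.0193)² = 0.00335;  (1·δd/d)² = (1×0.0983)² = 0.00966
δQ/Q = √(0.0140) = 0.119
Q = 737.5, so δQ = 0.119 × 737.5 = 87.4.

737.5 ± 87.4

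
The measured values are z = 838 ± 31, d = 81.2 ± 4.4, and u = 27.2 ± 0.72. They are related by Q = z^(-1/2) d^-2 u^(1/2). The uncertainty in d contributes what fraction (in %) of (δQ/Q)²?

95.8%

(δQ/Q)² = (−½·δz/z)² + (-2·δd/d)² + (½·δu/u)²
  z term: (-0.5×0.0370)² = 0.000342
  d term: (-2×0.0542)² = 0.0117
  u term: (0.5×0.0265)² = 0.000175
Total = 0.0123. Share from d = 0.0117/0.0123 = 0.958.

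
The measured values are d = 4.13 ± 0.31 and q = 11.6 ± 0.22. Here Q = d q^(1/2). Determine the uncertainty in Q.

1.06

Since Q is a product/quotient, work with relative uncertainties:
  (1·δd/d)² = (1×0.0751)² = 0.00563;  (½·δq/q)² = (0.5×0.0190)² = 8.99e-05
δQ/Q = √(0.00572) = 0.0757
Q = 14.1, so δQ = 0.0757 × 14.1 = 1.06.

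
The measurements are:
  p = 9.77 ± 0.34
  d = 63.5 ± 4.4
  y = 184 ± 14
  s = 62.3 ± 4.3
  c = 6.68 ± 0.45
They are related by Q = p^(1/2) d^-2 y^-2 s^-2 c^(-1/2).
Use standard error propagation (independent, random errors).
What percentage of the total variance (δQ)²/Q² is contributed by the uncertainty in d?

(δQ/Q)² = (½·δp/p)² + (-2·δd/d)² + (-2·δy/y)² + (-2·δs/s)² + (−½·δc/c)²
  p term: (0.5×0.0348)² = 0.000303
  d term: (-2×0.0693)² = 0.0192
  y term: (-2×0.0761)² = 0.0232
  s term: (-2×0.0690)² = 0.0191
  c term: (-0.5×0.0674)² = 0.00113
Total = 0.0629. Share from d = 0.0192/0.0629 = 0.306.

30.6%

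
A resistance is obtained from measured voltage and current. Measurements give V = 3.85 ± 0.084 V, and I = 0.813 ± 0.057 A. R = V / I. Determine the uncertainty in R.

For a monomial R ∝ V, I^-1, fractional errors add in quadrature:
  (1·δV/V)² = (1×0.0218)² = 0.000476;  (-1·δI/I)² = (-1×0.0701)² = 0.00492
δR/R = √(0.00539) = 0.0734
R = 4.74 Ω, so δR = 0.0734 × 4.74 = 0.348 Ω.

0.348 Ω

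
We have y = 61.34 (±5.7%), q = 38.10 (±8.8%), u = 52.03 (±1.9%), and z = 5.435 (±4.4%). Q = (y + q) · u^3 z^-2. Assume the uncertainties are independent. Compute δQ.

54800

Let w = y + q = 99.44. δw = √(δy² + δq²) = √(12.2 + 11.2) = 4.84, so δw/w = 0.0487.
Q is then a monomial in w, u, z:
δQ/Q = √((δw/w)² + (3·δu/u)² + (-2·δz/z)²) = √(0.00237 + 0.00325 + 0.00774) = 0.116
Q = 474200, so δQ = 0.116 × 474200 = 54800.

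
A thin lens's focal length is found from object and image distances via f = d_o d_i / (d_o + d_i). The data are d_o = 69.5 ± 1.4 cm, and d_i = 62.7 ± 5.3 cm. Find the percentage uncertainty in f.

4.55%

∂f/∂d_o = (d_i/(d_o+d_i))² = 0.225;  ∂f/∂d_i = (d_o/(d_o+d_i))² = 0.276
δf = √((∂f/∂d_o · δd_o)² + (∂f/∂d_i · δd_i)²) = √(0.0992 + 2.15) = 1.50 cm
f = 33.0 cm, so δf/f = 1.50/33.0 = 0.0455.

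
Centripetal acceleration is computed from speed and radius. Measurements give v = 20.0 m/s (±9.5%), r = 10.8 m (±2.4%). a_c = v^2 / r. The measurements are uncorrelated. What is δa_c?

7.09 m/s^2

Products/powers → add relative errors in quadrature, weighted by exponent:
  (2·δv/v)² = (2×0.0950)² = 0.0361;  (-1·δr/r)² = (-1×0.0240)² = 0.000576
δa_c/a_c = √(0.0367) = 0.192
a_c = 37.0 m/s^2, so δa_c = 0.192 × 37.0 = 7.09 m/s^2.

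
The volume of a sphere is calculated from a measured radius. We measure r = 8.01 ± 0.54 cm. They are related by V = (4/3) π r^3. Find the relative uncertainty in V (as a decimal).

V ∝ r^3, so δV/V = |3| · δr/r = 3 × 0.0674 = 0.202.

0.202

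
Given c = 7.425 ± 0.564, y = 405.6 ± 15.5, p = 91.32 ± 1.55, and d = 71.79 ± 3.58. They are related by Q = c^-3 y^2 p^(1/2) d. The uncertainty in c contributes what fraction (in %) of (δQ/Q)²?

86.1%

(δQ/Q)² = (-3·δc/c)² + (2·δy/y)² + (½·δp/p)² + (1·δd/d)²
  c term: (-3×0.0760)² = 0.0519
  y term: (2×0.0382)² = 0.00584
  p term: (0.5×0.0170)² = 7.2e-05
  d term: (1×0.0499)² = 0.00249
Total = 0.0603. Share from c = 0.0519/0.0603 = 0.861.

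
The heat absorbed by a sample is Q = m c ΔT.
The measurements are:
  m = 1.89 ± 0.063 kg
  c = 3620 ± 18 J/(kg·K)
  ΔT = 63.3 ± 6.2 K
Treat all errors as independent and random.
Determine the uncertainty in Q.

Since Q is a product/quotient, work with relative uncertainties:
  (1·δm/m)² = (1×0.0333)² = 0.00111;  (1·δc/c)² = (1×0.00497)² = 2.47e-05;  (1·δΔT/ΔT)² = (1×0.0979)² = 0.00959
δQ/Q = √(0.0107) = 0.104
Q = 4.33e+05 J, so δQ = 0.104 × 4.33e+05 = 44900 J.

44900 J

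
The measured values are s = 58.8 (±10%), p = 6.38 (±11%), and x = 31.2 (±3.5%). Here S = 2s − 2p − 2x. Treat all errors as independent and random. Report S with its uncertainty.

42.4 ± 12.0

S is a linear combination, so absolute uncertainties add in quadrature:
  (2·δs)² = 138;  (2·δp)² = 1.97;  (2·δx)² = 4.77
δS = √(145) = 12.0
S = 42.4.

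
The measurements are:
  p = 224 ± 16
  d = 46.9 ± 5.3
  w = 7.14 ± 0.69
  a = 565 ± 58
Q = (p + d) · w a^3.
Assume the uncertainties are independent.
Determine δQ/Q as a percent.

Let u = p + d = 271. δu = √(δp² + δd²) = √(256 + 28.1) = 16.9, so δu/u = 0.0622.
Q is then a monomial in u, w, a:
δQ/Q = √((δu/u)² + (1·δw/w)² + (3·δa/a)²) = √(0.00387 + 0.00934 + 0.0948) = 0.329

32.9%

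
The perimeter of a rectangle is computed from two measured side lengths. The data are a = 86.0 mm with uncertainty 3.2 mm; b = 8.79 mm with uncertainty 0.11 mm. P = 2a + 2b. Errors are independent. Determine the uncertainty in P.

6.40 mm

Absolute uncertainties add in quadrature for a linear combination:
  (2·δa)² = 41.0;  (2·δb)² = 0.0484
δP = √(41.0) = 6.40 mm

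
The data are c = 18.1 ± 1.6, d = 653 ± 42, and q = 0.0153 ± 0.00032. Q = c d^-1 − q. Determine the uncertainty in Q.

0.00305

Let p = c·d^-1 = 0.0277. δp/p = √((1·δc/c)² + (-1·δd/d)²) = √(0.00781 + 0.00414) = 0.109, so δp = 0.00303.
Q = p − q: δQ = √(δp² + δq²) = √(9.18e-06 + 1.02e-07) = 0.00305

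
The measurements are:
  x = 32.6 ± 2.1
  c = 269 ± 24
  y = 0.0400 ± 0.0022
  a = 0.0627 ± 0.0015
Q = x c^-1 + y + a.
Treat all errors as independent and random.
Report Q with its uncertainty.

0.224 ± 0.0136

Let p = x·c^-1 = 0.121. δp/p = √((1·δx/x)² + (-1·δc/c)²) = √(0.00415 + 0.00796) = 0.110, so δp = 0.0133.
Q = p + y + a: δQ = √(δp² + δy² + δa²) = √(0.000178 + 4.84e-06 + 2.25e-06) = 0.0136
Q = 0.224.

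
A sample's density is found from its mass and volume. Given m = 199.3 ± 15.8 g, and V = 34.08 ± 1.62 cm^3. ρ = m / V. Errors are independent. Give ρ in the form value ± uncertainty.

5.848 ± 0.541 g/cm^3

ρ is a product of powers, so relative uncertainties combine in quadrature:
  (1·δm/m)² = (1×0.0793)² = 0.00628;  (-1·δV/V)² = (-1×0.0475)² = 0.00226
δρ/ρ = √(0.00854) = 0.0924
ρ = 5.848 g/cm^3, so δρ = 0.0924 × 5.848 = 0.541 g/cm^3.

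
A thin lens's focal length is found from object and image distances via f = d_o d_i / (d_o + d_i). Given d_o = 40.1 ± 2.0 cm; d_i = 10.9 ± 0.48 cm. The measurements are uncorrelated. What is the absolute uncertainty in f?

∂f/∂d_o = (d_i/(d_o+d_i))² = 0.0457;  ∂f/∂d_i = (d_o/(d_o+d_i))² = 0.618
δf = √((∂f/∂d_o · δd_o)² + (∂f/∂d_i · δd_i)²) = √(0.00835 + 0.0881) = 0.310 cm

0.310 cm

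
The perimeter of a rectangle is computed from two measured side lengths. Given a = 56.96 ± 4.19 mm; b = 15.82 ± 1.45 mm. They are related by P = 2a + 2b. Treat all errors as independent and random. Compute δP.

For a sum/difference, combine absolute errors in quadrature:
  (2·δa)² = 70.2;  (2·δb)² = 8.41
δP = √(78.6) = 8.87 mm

8.87 mm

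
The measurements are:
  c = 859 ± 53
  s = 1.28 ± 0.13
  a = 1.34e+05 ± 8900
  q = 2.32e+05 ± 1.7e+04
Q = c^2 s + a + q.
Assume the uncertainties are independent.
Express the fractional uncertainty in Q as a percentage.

Let p = c^2·s = 9.44e+05. δp/p = √((2·δc/c)² + (1·δs/s)²) = √(0.0152 + 0.0103) = 0.160, so δp = 1.51e+05.
Q = p + a + q: δQ = √(δp² + δa² + δq²) = √(2.28e+10 + 7.92e+07 + 2.89e+08) = 1.52e+05
Q = 1.31e+06, so δQ/Q = 1.52e+05/1.31e+06 = 0.116.

11.6%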